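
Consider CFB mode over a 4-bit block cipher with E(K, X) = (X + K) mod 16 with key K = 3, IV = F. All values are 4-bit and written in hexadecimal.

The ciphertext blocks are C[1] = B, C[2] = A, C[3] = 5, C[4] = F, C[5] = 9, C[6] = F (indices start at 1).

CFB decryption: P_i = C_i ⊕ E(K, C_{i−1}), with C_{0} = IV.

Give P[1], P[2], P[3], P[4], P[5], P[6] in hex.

P[1]: E(K, F) = 2; B ⊕ 2 = 9.
P[2]: E(K, B) = E; A ⊕ E = 4.
P[3]: E(K, A) = D; 5 ⊕ D = 8.
P[4]: E(K, 5) = 8; F ⊕ 8 = 7.
P[5]: E(K, F) = 2; 9 ⊕ 2 = B.
P[6]: E(K, 9) = C; F ⊕ C = 3.

P[1] = 9, P[2] = 4, P[3] = 8, P[4] = 7, P[5] = B, P[6] = 3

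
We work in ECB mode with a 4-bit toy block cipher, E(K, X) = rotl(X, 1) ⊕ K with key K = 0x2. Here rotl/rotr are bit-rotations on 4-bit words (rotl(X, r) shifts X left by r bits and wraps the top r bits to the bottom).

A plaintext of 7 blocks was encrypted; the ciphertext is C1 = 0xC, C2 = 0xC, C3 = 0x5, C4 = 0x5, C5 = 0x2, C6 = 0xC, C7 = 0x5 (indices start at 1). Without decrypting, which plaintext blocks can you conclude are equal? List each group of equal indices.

P1 = P2 = P6; P3 = P4 = P7

ECB encrypts each block independently with the same key, so equal ciphertext blocks imply equal plaintext blocks.
C1 = C2 = C6 = 0xC, so P1 = P2 = P6.
C3 = C4 = C7 = 0x5, so P3 = P4 = P7.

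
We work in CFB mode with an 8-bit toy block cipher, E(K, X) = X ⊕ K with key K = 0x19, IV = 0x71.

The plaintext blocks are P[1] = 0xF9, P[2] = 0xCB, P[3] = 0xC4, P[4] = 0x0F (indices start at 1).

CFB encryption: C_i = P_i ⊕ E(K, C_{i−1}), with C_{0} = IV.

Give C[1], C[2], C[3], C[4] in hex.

C[1]: E(K, 0x71) = 0x68; 0xF9 ⊕ 0x68 = 0x91.
C[2]: E(K, 0x91) = 0x88; 0xCB ⊕ 0x88 = 0x43.
C[3]: E(K, 0x43) = 0x5A; 0xC4 ⊕ 0x5A = 0x9E.
C[4]: E(K, 0x9E) = 0x87; 0x0F ⊕ 0x87 = 0x88.

C[1] = 0x91, C[2] = 0x43, C[3] = 0x9E, C[4] = 0x88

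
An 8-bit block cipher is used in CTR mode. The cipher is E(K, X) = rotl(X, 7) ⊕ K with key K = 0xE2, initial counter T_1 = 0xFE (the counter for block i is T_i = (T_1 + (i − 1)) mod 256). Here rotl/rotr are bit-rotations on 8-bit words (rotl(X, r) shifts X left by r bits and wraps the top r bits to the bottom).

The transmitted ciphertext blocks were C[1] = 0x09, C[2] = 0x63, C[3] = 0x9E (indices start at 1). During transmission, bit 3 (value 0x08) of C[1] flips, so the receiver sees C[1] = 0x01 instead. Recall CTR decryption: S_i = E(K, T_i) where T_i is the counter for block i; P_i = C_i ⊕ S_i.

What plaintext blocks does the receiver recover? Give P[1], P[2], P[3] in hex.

Only C[1] changed, to 0x01. In CTR, a change in C_i flips the same bit in P_i only; the keystream is unaffected. Decrypting the received ciphertext:
P[1]: T = 0xFE, S = E(K, T) = 0x9D; 0x01 ⊕ 0x9D = 0x9C.
P[2]: T = 0xFF, S = E(K, T) = 0x1D; 0x63 ⊕ 0x1D = 0x7E.
P[3]: T = 0x00, S = E(K, T) = 0xE2; 0x9E ⊕ 0xE2 = 0x7C.
Blocks that differ from the original plaintext: P[1].

P[1] = 0x9C, P[2] = 0x7E, P[3] = 0x7C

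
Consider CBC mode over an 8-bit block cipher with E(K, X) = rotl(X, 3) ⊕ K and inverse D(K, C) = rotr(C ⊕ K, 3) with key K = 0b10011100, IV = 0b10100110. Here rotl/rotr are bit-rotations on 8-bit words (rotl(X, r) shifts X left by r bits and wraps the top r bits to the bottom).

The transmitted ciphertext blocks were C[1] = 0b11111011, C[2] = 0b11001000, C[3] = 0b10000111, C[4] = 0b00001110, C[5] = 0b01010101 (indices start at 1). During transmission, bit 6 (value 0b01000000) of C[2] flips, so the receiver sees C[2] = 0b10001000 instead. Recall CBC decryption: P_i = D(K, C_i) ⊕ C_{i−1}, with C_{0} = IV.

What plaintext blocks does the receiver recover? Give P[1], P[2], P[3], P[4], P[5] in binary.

P[1] = 0b01001010, P[2] = 0b01111001, P[3] = 0b11101011, P[4] = 0b11010101, P[5] = 0b00110111

Only C[2] changed, to 0b10001000. In CBC, a change in C_i garbles P_i and flips the same bit in P_{i+1}. Decrypting the received ciphertext:
P[1]: D(K, 0b11111011) = 0b11101100; 0b11101100 ⊕ 0b10100110 = 0b01001010.
P[2]: D(K, 0b10001000) = 0b10000010; 0b10000010 ⊕ 0b11111011 = 0b01111001.
P[3]: D(K, 0b10000111) = 0b01100011; 0b01100011 ⊕ 0b10001000 = 0b11101011.
P[4]: D(K, 0b00001110) = 0b01010010; 0b01010010 ⊕ 0b10000111 = 0b11010101.
P[5]: D(K, 0b01010101) = 0b00111001; 0b00111001 ⊕ 0b00001110 = 0b00110111.
Blocks that differ from the original plaintext: P[2], P[3].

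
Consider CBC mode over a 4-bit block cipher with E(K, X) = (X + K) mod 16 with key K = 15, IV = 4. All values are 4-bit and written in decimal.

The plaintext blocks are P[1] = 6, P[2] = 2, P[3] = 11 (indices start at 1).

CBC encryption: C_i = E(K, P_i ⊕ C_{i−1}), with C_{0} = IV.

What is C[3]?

C[1]: P[1] ⊕ 4 = 2; E(K, 2) = 1.
C[2]: P[2] ⊕ 1 = 3; E(K, 3) = 2.
C[3]: P[3] ⊕ 2 = 9; E(K, 9) = 8.

C[3] = 8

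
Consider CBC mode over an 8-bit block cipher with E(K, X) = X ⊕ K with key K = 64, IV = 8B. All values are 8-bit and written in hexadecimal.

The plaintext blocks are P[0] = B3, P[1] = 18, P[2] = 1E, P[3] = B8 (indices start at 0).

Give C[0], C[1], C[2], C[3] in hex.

CBC encryption: C_i = E(K, P_i ⊕ C_{i−1}), with C_{−1} = IV.
C[0]: P[0] ⊕ 8B = 38; E(K, 38) = 5C.
C[1]: P[1] ⊕ 5C = 44; E(K, 44) = 20.
C[2]: P[2] ⊕ 20 = 3E; E(K, 3E) = 5A.
C[3]: P[3] ⊕ 5A = E2; E(K, E2) = 86.

C[0] = 5C, C[1] = 20, C[2] = 5A, C[3] = 86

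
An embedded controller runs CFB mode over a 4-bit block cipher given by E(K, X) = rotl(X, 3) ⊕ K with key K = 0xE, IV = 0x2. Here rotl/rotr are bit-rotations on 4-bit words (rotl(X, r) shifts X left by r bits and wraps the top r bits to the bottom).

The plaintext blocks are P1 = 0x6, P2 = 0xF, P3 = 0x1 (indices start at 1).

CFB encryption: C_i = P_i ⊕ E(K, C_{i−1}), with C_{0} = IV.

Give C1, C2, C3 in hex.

C1 = 0x9, C2 = 0xD, C3 = 0x1

C1: E(K, 0x2) = 0xF; 0x6 ⊕ 0xF = 0x9.
C2: E(K, 0x9) = 0x2; 0xF ⊕ 0x2 = 0xD.
C3: E(K, 0xD) = 0x0; 0x1 ⊕ 0x0 = 0x1.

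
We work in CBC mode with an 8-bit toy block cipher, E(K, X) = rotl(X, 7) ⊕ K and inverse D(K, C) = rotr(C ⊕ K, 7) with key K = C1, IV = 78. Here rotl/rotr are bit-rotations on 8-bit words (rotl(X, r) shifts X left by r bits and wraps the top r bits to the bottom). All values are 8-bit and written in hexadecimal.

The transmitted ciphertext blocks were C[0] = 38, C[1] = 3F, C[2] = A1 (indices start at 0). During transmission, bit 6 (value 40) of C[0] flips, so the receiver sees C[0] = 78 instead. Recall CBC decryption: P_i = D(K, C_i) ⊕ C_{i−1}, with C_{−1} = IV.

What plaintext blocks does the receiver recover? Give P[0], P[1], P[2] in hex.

Only C[0] changed, to 78. In CBC, a change in C_i garbles P_i and flips the same bit in P_{i+1}. Decrypting the received ciphertext:
P[0]: D(K, 78) = 73; 73 ⊕ 78 = 0B.
P[1]: D(K, 3F) = FD; FD ⊕ 78 = 85.
P[2]: D(K, A1) = C0; C0 ⊕ 3F = FF.
Blocks that differ from the original plaintext: P[0], P[1].

P[0] = 0B, P[1] = 85, P[2] = FF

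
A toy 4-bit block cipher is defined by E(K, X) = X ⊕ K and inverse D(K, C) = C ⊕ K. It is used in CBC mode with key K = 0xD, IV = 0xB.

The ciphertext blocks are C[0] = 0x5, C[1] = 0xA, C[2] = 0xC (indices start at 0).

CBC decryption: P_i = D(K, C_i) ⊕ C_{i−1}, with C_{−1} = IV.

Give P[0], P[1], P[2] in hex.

P[0]: D(K, 0x5) = 0x8; 0x8 ⊕ 0xB = 0x3.
P[1]: D(K, 0xA) = 0x7; 0x7 ⊕ 0x5 = 0x2.
P[2]: D(K, 0xC) = 0x1; 0x1 ⊕ 0xA = 0xB.

P[0] = 0x3, P[1] = 0x2, P[2] = 0xB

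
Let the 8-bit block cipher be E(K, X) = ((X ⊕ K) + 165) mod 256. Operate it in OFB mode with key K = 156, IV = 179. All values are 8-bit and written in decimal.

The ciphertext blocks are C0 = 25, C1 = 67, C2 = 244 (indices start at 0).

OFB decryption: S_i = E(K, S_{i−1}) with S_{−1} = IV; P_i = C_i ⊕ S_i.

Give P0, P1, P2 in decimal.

P0: S = E(K, 179) = 212; 25 ⊕ 212 = 205.
P1: S = E(K, 212) = 237; 67 ⊕ 237 = 174.
P2: S = E(K, 237) = 22; 244 ⊕ 22 = 226.

P0 = 205, P1 = 174, P2 = 226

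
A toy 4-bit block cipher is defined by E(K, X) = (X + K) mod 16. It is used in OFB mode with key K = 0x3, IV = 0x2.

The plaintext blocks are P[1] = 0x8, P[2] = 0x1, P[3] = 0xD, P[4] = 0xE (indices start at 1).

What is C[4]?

C[4] = 0x0

OFB encryption: S_i = E(K, S_{i−1}) with S_{0} = IV; C_i = P_i ⊕ S_i.
C[1]: S = E(K, 0x2) = 0x5; 0x8 ⊕ 0x5 = 0xD.
C[2]: S = E(K, 0x5) = 0x8; 0x1 ⊕ 0x8 = 0x9.
C[3]: S = E(K, 0x8) = 0xB; 0xD ⊕ 0xB = 0x6.
C[4]: S = E(K, 0xB) = 0xE; 0xE ⊕ 0xE = 0x0.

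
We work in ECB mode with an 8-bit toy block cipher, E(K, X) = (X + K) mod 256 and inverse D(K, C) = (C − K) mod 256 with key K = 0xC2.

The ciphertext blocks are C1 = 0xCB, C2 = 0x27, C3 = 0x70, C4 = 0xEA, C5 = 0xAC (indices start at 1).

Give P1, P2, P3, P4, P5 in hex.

ECB decryption: P_i = D(K, C_i).
P1: D(K, 0xCB) = 0x09.
P2: D(K, 0x27) = 0x65.
P3: D(K, 0x70) = 0xAE.
P4: D(K, 0xEA) = 0x28.
P5: D(K, 0xAC) = 0xEA.

P1 = 0x09, P2 = 0x65, P3 = 0xAE, P4 = 0x28, P5 = 0xEA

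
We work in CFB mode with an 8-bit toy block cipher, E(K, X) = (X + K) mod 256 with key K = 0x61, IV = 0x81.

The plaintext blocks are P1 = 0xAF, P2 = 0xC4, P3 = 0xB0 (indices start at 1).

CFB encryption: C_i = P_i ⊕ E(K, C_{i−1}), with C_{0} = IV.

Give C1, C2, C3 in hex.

C1: E(K, 0x81) = 0xE2; 0xAF ⊕ 0xE2 = 0x4D.
C2: E(K, 0x4D) = 0xAE; 0xC4 ⊕ 0xAE = 0x6A.
C3: E(K, 0x6A) = 0xCB; 0xB0 ⊕ 0xCB = 0x7B.

C1 = 0x4D, C2 = 0x6A, C3 = 0x7B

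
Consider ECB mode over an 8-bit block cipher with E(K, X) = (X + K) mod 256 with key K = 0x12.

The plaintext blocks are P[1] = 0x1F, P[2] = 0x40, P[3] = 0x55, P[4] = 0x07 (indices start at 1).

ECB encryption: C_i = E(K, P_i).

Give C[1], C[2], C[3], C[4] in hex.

C[1] = 0x31, C[2] = 0x52, C[3] = 0x67, C[4] = 0x19

C[1]: E(K, 0x1F) = 0x31.
C[2]: E(K, 0x40) = 0x52.
C[3]: E(K, 0x55) = 0x67.
C[4]: E(K, 0x07) = 0x19.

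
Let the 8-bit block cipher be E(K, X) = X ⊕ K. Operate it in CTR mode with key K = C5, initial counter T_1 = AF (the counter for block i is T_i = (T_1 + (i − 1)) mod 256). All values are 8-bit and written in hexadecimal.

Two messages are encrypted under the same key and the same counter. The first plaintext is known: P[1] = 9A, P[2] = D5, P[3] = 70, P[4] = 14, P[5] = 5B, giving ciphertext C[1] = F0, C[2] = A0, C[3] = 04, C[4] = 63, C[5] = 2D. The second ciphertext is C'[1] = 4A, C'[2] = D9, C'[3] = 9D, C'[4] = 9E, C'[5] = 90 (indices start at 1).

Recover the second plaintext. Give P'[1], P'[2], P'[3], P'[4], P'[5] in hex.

In CTR with a reused counter, both messages share the same keystream S_i, so C_i ⊕ C'_i = P_i ⊕ P'_i and thus P'_i = P_i ⊕ C_i ⊕ C'_i.
P'[1]: 9A ⊕ F0 ⊕ 4A = 20.
P'[2]: D5 ⊕ A0 ⊕ D9 = AC.
P'[3]: 70 ⊕ 04 ⊕ 9D = E9.
P'[4]: 14 ⊕ 63 ⊕ 9E = E9.
P'[5]: 5B ⊕ 2D ⊕ 90 = E6.

P'[1] = 20, P'[2] = AC, P'[3] = E9, P'[4] = E9, P'[5] = E6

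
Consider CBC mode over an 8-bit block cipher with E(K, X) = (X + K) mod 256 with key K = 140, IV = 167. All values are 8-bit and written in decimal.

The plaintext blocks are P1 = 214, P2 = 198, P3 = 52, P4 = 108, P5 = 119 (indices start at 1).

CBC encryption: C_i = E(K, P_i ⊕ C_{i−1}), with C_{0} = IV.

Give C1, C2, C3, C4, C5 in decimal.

C1 = 253, C2 = 199, C3 = 127, C4 = 159, C5 = 116

C1: P1 ⊕ 167 = 113; E(K, 113) = 253.
C2: P2 ⊕ 253 = 59; E(K, 59) = 199.
C3: P3 ⊕ 199 = 243; E(K, 243) = 127.
C4: P4 ⊕ 127 = 19; E(K, 19) = 159.
C5: P5 ⊕ 159 = 232; E(K, 232) = 116.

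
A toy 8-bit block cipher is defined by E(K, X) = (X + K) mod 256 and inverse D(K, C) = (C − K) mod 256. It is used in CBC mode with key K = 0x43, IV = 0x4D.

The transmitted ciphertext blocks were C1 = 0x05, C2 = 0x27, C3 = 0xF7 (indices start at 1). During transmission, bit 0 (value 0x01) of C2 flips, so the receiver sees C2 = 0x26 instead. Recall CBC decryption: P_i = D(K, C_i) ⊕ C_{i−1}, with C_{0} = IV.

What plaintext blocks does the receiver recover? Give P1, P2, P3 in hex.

Only C2 changed, to 0x26. In CBC, a change in C_i garbles P_i and flips the same bit in P_{i+1}. Decrypting the received ciphertext:
P1: D(K, 0x05) = 0xC2; 0xC2 ⊕ 0x4D = 0x8F.
P2: D(K, 0x26) = 0xE3; 0xE3 ⊕ 0x05 = 0xE6.
P3: D(K, 0xF7) = 0xB4; 0xB4 ⊕ 0x26 = 0x92.
Blocks that differ from the original plaintext: P2, P3.

P1 = 0x8F, P2 = 0xE6, P3 = 0x92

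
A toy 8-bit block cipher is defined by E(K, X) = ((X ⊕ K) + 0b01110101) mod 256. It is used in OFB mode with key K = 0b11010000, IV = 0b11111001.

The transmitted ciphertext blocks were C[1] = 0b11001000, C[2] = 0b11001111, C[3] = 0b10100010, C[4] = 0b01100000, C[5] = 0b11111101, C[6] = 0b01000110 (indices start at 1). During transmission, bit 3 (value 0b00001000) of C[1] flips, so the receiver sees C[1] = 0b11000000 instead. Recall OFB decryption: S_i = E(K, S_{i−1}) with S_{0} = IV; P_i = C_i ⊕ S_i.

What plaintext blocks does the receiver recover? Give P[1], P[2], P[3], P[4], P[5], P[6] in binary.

Only C[1] changed, to 0b11000000. In OFB, a change in C_i flips the same bit in P_i only; the keystream is unaffected. Decrypting the received ciphertext:
P[1]: S = E(K, 0b11111001) = 0b10011110; 0b11000000 ⊕ 0b10011110 = 0b01011110.
P[2]: S = E(K, 0b10011110) = 0b11000011; 0b11001111 ⊕ 0b11000011 = 0b00001100.
P[3]: S = E(K, 0b11000011) = 0b10001000; 0b10100010 ⊕ 0b10001000 = 0b00101010.
P[4]: S = E(K, 0b10001000) = 0b11001101; 0b01100000 ⊕ 0b11001101 = 0b10101101.
P[5]: S = E(K, 0b11001101) = 0b10010010; 0b11111101 ⊕ 0b10010010 = 0b01101111.
P[6]: S = E(K, 0b10010010) = 0b10110111; 0b01000110 ⊕ 0b10110111 = 0b11110001.
Blocks that differ from the original plaintext: P[1].

P[1] = 0b01011110, P[2] = 0b00001100, P[3] = 0b00101010, P[4] = 0b10101101, P[5] = 0b01101111, P[6] = 0b11110001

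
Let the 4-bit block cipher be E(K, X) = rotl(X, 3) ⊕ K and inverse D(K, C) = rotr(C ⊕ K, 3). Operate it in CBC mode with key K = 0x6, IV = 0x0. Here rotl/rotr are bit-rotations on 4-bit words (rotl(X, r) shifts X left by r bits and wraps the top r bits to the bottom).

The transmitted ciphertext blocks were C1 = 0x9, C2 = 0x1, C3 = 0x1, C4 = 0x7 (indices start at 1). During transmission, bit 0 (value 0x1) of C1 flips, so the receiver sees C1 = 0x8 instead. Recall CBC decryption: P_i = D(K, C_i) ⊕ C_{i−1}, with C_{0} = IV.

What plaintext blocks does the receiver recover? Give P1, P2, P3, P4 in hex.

Only C1 changed, to 0x8. In CBC, a change in C_i garbles P_i and flips the same bit in P_{i+1}. Decrypting the received ciphertext:
P1: D(K, 0x8) = 0xD; 0xD ⊕ 0x0 = 0xD.
P2: D(K, 0x1) = 0xE; 0xE ⊕ 0x8 = 0x6.
P3: D(K, 0x1) = 0xE; 0xE ⊕ 0x1 = 0xF.
P4: D(K, 0x7) = 0x2; 0x2 ⊕ 0x1 = 0x3.
Blocks that differ from the original plaintext: P1, P2.

P1 = 0xD, P2 = 0x6, P3 = 0xF, P4 = 0x3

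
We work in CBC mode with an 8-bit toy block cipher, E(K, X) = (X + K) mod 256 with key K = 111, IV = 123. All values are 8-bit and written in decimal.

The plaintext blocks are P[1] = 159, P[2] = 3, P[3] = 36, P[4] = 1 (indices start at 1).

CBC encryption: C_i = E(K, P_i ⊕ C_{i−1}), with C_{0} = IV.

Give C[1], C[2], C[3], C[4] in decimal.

C[1]: P[1] ⊕ 123 = 228; E(K, 228) = 83.
C[2]: P[2] ⊕ 83 = 80; E(K, 80) = 191.
C[3]: P[3] ⊕ 191 = 155; E(K, 155) = 10.
C[4]: P[4] ⊕ 10 = 11; E(K, 11) = 122.

C[1] = 83, C[2] = 191, C[3] = 10, C[4] = 122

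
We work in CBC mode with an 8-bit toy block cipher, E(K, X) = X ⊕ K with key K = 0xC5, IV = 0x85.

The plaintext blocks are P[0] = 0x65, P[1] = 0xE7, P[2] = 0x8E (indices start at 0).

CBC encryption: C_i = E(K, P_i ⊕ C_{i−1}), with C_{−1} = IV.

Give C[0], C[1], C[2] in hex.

C[0] = 0x25, C[1] = 0x07, C[2] = 0x4C

C[0]: P[0] ⊕ 0x85 = 0xE0; E(K, 0xE0) = 0x25.
C[1]: P[1] ⊕ 0x25 = 0xC2; E(K, 0xC2) = 0x07.
C[2]: P[2] ⊕ 0x07 = 0x89; E(K, 0x89) = 0x4C.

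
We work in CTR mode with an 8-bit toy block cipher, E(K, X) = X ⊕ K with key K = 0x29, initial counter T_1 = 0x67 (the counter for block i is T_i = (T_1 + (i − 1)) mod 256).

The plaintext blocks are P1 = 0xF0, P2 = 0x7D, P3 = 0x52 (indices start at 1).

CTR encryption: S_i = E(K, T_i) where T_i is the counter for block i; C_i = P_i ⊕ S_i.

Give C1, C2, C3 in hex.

C1: T = 0x67, S = E(K, T) = 0x4E; 0xF0 ⊕ 0x4E = 0xBE.
C2: T = 0x68, S = E(K, T) = 0x41; 0x7D ⊕ 0x41 = 0x3C.
C3: T = 0x69, S = E(K, T) = 0x40; 0x52 ⊕ 0x40 = 0x12.

C1 = 0xBE, C2 = 0x3C, C3 = 0x12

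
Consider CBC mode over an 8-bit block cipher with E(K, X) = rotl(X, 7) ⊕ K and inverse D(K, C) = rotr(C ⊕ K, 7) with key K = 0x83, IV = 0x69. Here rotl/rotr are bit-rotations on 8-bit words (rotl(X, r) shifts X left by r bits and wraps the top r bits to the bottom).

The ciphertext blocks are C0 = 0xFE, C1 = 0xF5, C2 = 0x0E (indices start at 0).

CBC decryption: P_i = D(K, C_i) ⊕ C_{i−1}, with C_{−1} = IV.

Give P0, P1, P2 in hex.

P0: D(K, 0xFE) = 0xFA; 0xFA ⊕ 0x69 = 0x93.
P1: D(K, 0xF5) = 0xEC; 0xEC ⊕ 0xFE = 0x12.
P2: D(K, 0x0E) = 0x1B; 0x1B ⊕ 0xF5 = 0xEE.

P0 = 0x93, P1 = 0x12, P2 = 0xEE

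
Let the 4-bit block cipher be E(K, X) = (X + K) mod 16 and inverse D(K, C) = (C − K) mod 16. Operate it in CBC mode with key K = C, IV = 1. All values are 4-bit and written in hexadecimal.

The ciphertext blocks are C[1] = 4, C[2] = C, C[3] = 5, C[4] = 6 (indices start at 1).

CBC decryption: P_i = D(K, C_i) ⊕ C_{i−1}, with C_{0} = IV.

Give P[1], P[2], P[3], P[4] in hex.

P[1]: D(K, 4) = 8; 8 ⊕ 1 = 9.
P[2]: D(K, C) = 0; 0 ⊕ 4 = 4.
P[3]: D(K, 5) = 9; 9 ⊕ C = 5.
P[4]: D(K, 6) = A; A ⊕ 5 = F.

P[1] = 9, P[2] = 4, P[3] = 5, P[4] = F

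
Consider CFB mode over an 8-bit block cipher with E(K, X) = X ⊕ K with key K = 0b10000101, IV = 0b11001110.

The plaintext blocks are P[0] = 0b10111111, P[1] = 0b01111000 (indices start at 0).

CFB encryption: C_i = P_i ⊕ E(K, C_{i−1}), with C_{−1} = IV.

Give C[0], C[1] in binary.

C[0] = 0b11110100, C[1] = 0b00001001

C[0]: E(K, 0b11001110) = 0b01001011; 0b10111111 ⊕ 0b01001011 = 0b11110100.
C[1]: E(K, 0b11110100) = 0b01110001; 0b01111000 ⊕ 0b01110001 = 0b00001001.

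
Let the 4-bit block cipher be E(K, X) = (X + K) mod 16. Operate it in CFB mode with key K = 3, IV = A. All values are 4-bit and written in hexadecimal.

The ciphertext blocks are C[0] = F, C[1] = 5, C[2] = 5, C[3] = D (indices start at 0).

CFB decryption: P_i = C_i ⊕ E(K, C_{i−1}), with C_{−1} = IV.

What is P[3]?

P[3]: E(K, 5) = 8; D ⊕ 8 = 5.

P[3] = 5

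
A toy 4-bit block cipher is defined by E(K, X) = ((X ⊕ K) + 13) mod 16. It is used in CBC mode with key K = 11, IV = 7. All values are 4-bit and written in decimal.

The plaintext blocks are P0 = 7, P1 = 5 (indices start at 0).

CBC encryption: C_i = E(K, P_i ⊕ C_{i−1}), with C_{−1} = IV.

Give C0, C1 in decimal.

C0 = 8, C1 = 3

C0: P0 ⊕ 7 = 0; E(K, 0) = 8.
C1: P1 ⊕ 8 = 13; E(K, 13) = 3.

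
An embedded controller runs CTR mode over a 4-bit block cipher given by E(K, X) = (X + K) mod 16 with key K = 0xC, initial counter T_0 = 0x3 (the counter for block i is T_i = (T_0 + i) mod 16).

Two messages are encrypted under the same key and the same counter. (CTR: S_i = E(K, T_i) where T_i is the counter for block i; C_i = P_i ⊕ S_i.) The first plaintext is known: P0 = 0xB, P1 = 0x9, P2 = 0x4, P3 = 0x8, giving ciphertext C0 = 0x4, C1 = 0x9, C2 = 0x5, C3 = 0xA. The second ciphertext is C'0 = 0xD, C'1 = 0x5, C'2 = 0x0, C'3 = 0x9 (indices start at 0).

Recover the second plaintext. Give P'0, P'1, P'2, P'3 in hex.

P'0 = 0x2, P'1 = 0x5, P'2 = 0x1, P'3 = 0xB

In CTR with a reused counter, both messages share the same keystream S_i, so C_i ⊕ C'_i = P_i ⊕ P'_i and thus P'_i = P_i ⊕ C_i ⊕ C'_i.
P'0: 0xB ⊕ 0x4 ⊕ 0xD = 0x2.
P'1: 0x9 ⊕ 0x9 ⊕ 0x5 = 0x5.
P'2: 0x4 ⊕ 0x5 ⊕ 0x0 = 0x1.
P'3: 0x8 ⊕ 0xA ⊕ 0x9 = 0xB.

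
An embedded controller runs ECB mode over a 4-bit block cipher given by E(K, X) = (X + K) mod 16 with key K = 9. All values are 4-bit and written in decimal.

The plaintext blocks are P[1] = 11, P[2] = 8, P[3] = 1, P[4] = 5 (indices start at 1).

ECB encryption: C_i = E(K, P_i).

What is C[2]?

C[2]: E(K, 8) = 1.

C[2] = 1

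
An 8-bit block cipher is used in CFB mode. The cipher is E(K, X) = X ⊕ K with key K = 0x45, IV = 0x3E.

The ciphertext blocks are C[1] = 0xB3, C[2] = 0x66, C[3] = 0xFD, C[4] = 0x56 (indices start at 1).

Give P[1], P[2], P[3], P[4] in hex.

P[1] = 0xC8, P[2] = 0x90, P[3] = 0xDE, P[4] = 0xEE

CFB decryption: P_i = C_i ⊕ E(K, C_{i−1}), with C_{0} = IV.
P[1]: E(K, 0x3E) = 0x7B; 0xB3 ⊕ 0x7B = 0xC8.
P[2]: E(K, 0xB3) = 0xF6; 0x66 ⊕ 0xF6 = 0x90.
P[3]: E(K, 0x66) = 0x23; 0xFD ⊕ 0x23 = 0xDE.
P[4]: E(K, 0xFD) = 0xB8; 0x56 ⊕ 0xB8 = 0xEE.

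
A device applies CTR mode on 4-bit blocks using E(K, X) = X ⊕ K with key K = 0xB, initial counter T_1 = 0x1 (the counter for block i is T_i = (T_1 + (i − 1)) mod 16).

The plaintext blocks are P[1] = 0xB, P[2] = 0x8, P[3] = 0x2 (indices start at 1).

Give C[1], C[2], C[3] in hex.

C[1] = 0x1, C[2] = 0x1, C[3] = 0xA

CTR encryption: S_i = E(K, T_i) where T_i is the counter for block i; C_i = P_i ⊕ S_i.
C[1]: T = 0x1, S = E(K, T) = 0xA; 0xB ⊕ 0xA = 0x1.
C[2]: T = 0x2, S = E(K, T) = 0x9; 0x8 ⊕ 0x9 = 0x1.
C[3]: T = 0x3, S = E(K, T) = 0x8; 0x2 ⊕ 0x8 = 0xA.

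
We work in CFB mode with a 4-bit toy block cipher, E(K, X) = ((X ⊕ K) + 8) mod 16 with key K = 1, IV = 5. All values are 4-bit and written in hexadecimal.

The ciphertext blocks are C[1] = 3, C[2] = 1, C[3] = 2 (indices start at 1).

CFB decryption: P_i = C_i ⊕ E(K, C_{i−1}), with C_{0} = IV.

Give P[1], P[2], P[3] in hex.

P[1] = F, P[2] = B, P[3] = A

P[1]: E(K, 5) = C; 3 ⊕ C = F.
P[2]: E(K, 3) = A; 1 ⊕ A = B.
P[3]: E(K, 1) = 8; 2 ⊕ 8 = A.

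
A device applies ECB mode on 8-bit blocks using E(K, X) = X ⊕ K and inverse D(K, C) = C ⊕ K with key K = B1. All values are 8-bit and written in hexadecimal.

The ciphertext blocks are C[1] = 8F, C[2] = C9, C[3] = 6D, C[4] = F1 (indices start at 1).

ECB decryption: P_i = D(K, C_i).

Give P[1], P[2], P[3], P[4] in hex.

P[1] = 3E, P[2] = 78, P[3] = DC, P[4] = 40

P[1]: D(K, 8F) = 3E.
P[2]: D(K, C9) = 78.
P[3]: D(K, 6D) = DC.
P[4]: D(K, F1) = 40.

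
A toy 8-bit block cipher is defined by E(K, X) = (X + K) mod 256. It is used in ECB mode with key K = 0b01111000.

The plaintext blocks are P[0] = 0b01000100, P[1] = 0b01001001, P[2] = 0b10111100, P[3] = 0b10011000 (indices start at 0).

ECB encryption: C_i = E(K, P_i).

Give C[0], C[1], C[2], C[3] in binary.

C[0]: E(K, 0b01000100) = 0b10111100.
C[1]: E(K, 0b01001001) = 0b11000001.
C[2]: E(K, 0b10111100) = 0b00110100.
C[3]: E(K, 0b10011000) = 0b00010000.

C[0] = 0b10111100, C[1] = 0b11000001, C[2] = 0b00110100, C[3] = 0b00010000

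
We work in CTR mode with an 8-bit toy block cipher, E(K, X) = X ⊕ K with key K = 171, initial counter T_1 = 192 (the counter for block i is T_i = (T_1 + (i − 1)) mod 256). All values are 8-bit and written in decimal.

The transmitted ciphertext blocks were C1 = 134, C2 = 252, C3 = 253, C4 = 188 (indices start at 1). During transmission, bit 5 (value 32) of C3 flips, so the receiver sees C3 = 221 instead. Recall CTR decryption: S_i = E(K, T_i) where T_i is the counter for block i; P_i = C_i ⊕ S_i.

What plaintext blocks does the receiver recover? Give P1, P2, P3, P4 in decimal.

Only C3 changed, to 221. In CTR, a change in C_i flips the same bit in P_i only; the keystream is unaffected. Decrypting the received ciphertext:
P1: T = 192, S = E(K, T) = 107; 134 ⊕ 107 = 237.
P2: T = 193, S = E(K, T) = 106; 252 ⊕ 106 = 150.
P3: T = 194, S = E(K, T) = 105; 221 ⊕ 105 = 180.
P4: T = 195, S = E(K, T) = 104; 188 ⊕ 104 = 212.
Blocks that differ from the original plaintext: P3.

P1 = 237, P2 = 150, P3 = 180, P4 = 212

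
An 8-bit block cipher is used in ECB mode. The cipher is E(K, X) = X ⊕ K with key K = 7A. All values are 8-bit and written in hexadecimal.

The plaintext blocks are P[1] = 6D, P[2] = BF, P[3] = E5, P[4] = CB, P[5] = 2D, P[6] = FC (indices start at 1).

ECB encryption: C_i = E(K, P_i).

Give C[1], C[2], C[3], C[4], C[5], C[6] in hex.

C[1]: E(K, 6D) = 17.
C[2]: E(K, BF) = C5.
C[3]: E(K, E5) = 9F.
C[4]: E(K, CB) = B1.
C[5]: E(K, 2D) = 57.
C[6]: E(K, FC) = 86.

C[1] = 17, C[2] = C5, C[3] = 9F, C[4] = B1, C[5] = 57, C[6] = 86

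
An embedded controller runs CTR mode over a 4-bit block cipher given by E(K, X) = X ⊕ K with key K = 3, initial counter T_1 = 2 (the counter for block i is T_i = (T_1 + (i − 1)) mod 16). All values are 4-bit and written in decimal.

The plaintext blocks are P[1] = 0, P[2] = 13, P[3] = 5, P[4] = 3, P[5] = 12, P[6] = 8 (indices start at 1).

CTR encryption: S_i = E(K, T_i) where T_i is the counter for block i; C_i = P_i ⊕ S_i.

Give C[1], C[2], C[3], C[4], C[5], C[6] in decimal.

C[1]: T = 2, S = E(K, T) = 1; 0 ⊕ 1 = 1.
C[2]: T = 3, S = E(K, T) = 0; 13 ⊕ 0 = 13.
C[3]: T = 4, S = E(K, T) = 7; 5 ⊕ 7 = 2.
C[4]: T = 5, S = E(K, T) = 6; 3 ⊕ 6 = 5.
C[5]: T = 6, S = E(K, T) = 5; 12 ⊕ 5 = 9.
C[6]: T = 7, S = E(K, T) = 4; 8 ⊕ 4 = 12.

C[1] = 1, C[2] = 13, C[3] = 2, C[4] = 5, C[5] = 9, C[6] = 12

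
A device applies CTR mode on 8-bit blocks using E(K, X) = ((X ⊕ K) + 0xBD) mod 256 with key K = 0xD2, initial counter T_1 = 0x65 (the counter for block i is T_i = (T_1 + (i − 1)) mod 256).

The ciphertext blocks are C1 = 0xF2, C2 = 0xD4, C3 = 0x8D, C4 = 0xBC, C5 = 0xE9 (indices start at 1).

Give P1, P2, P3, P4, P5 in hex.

P1 = 0x86, P2 = 0xA5, P3 = 0xFF, P4 = 0xCB, P5 = 0x91

CTR decryption: S_i = E(K, T_i) where T_i is the counter for block i; P_i = C_i ⊕ S_i.
P1: T = 0x65, S = E(K, T) = 0x74; 0xF2 ⊕ 0x74 = 0x86.
P2: T = 0x66, S = E(K, T) = 0x71; 0xD4 ⊕ 0x71 = 0xA5.
P3: T = 0x67, S = E(K, T) = 0x72; 0x8D ⊕ 0x72 = 0xFF.
P4: T = 0x68, S = E(K, T) = 0x77; 0xBC ⊕ 0x77 = 0xCB.
P5: T = 0x69, S = E(K, T) = 0x78; 0xE9 ⊕ 0x78 = 0x91.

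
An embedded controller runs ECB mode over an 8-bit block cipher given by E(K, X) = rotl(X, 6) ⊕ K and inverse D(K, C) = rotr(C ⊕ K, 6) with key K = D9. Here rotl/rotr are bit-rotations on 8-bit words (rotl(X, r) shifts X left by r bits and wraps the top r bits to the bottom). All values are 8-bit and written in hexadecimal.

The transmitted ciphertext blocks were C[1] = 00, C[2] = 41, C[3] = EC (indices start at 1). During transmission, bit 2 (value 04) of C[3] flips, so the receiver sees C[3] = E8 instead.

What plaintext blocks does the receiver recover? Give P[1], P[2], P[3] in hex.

ECB decryption: P_i = D(K, C_i).
Only C[3] changed, to E8. In ECB, a change in C_i affects only P_i. Decrypting the received ciphertext:
P[1]: D(K, 00) = 67.
P[2]: D(K, 41) = 62.
P[3]: D(K, E8) = C4.
Blocks that differ from the original plaintext: P[3].

P[1] = 67, P[2] = 62, P[3] = C4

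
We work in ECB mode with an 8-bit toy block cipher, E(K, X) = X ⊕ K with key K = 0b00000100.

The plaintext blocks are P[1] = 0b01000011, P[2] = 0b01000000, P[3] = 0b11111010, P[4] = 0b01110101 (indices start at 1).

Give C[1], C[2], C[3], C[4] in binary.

C[1] = 0b01000111, C[2] = 0b01000100, C[3] = 0b11111110, C[4] = 0b01110001

ECB encryption: C_i = E(K, P_i).
C[1]: E(K, 0b01000011) = 0b01000111.
C[2]: E(K, 0b01000000) = 0b01000100.
C[3]: E(K, 0b11111010) = 0b11111110.
C[4]: E(K, 0b01110101) = 0b01110001.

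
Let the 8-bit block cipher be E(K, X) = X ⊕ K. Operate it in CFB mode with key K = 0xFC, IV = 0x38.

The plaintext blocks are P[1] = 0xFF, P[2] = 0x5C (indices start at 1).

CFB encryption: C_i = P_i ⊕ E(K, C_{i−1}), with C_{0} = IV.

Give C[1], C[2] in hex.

C[1] = 0x3B, C[2] = 0x9B

C[1]: E(K, 0x38) = 0xC4; 0xFF ⊕ 0xC4 = 0x3B.
C[2]: E(K, 0x3B) = 0xC7; 0x5C ⊕ 0xC7 = 0x9B.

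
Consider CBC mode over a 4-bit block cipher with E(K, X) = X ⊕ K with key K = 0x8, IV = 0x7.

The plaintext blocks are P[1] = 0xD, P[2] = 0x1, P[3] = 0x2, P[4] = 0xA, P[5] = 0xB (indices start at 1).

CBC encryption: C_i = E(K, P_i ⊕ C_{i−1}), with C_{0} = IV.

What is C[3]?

C[1]: P[1] ⊕ 0x7 = 0xA; E(K, 0xA) = 0x2.
C[2]: P[2] ⊕ 0x2 = 0x3; E(K, 0x3) = 0xB.
C[3]: P[3] ⊕ 0xB = 0x9; E(K, 0x9) = 0x1.

C[3] = 0x1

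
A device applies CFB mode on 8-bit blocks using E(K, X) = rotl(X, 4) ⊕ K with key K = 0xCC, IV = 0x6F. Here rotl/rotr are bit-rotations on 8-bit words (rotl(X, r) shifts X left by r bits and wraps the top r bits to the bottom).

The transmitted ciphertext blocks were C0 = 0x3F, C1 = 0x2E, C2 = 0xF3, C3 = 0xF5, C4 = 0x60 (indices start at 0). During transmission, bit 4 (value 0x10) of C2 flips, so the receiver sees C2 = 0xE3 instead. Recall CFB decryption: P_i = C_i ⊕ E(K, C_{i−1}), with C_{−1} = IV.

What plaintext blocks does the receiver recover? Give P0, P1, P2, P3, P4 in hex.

P0 = 0x05, P1 = 0x11, P2 = 0xCD, P3 = 0x07, P4 = 0xF3

Only C2 changed, to 0xE3. In CFB, a change in C_i flips the same bit in P_i and garbles P_{i+1}. Decrypting the received ciphertext:
P0: E(K, 0x6F) = 0x3A; 0x3F ⊕ 0x3A = 0x05.
P1: E(K, 0x3F) = 0x3F; 0x2E ⊕ 0x3F = 0x11.
P2: E(K, 0x2E) = 0x2E; 0xE3 ⊕ 0x2E = 0xCD.
P3: E(K, 0xE3) = 0xF2; 0xF5 ⊕ 0xF2 = 0x07.
P4: E(K, 0xF5) = 0x93; 0x60 ⊕ 0x93 = 0xF3.
Blocks that differ from the original plaintext: P2, P3.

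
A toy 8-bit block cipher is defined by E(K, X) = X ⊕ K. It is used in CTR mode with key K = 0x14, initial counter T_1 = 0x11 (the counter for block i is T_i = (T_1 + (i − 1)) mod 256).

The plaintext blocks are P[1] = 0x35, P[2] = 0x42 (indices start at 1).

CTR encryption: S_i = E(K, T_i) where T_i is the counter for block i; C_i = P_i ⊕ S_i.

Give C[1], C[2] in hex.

C[1] = 0x30, C[2] = 0x44

C[1]: T = 0x11, S = E(K, T) = 0x05; 0x35 ⊕ 0x05 = 0x30.
C[2]: T = 0x12, S = E(K, T) = 0x06; 0x42 ⊕ 0x06 = 0x44.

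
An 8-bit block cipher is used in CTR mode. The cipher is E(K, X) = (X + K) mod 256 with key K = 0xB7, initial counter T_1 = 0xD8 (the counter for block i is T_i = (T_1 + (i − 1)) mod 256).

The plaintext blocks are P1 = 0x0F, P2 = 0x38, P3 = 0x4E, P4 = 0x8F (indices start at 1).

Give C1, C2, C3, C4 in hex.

C1 = 0x80, C2 = 0xA8, C3 = 0xDF, C4 = 0x1D

CTR encryption: S_i = E(K, T_i) where T_i is the counter for block i; C_i = P_i ⊕ S_i.
C1: T = 0xD8, S = E(K, T) = 0x8F; 0x0F ⊕ 0x8F = 0x80.
C2: T = 0xD9, S = E(K, T) = 0x90; 0x38 ⊕ 0x90 = 0xA8.
C3: T = 0xDA, S = E(K, T) = 0x91; 0x4E ⊕ 0x91 = 0xDF.
C4: T = 0xDB, S = E(K, T) = 0x92; 0x8F ⊕ 0x92 = 0x1D.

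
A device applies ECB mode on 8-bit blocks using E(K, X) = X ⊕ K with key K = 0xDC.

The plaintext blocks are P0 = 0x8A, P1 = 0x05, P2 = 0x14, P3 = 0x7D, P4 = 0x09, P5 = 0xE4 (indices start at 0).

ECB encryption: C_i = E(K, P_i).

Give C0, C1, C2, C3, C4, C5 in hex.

C0 = 0x56, C1 = 0xD9, C2 = 0xC8, C3 = 0xA1, C4 = 0xD5, C5 = 0x38

C0: E(K, 0x8A) = 0x56.
C1: E(K, 0x05) = 0xD9.
C2: E(K, 0x14) = 0xC8.
C3: E(K, 0x7D) = 0xA1.
C4: E(K, 0x09) = 0xD5.
C5: E(K, 0xE4) = 0x38.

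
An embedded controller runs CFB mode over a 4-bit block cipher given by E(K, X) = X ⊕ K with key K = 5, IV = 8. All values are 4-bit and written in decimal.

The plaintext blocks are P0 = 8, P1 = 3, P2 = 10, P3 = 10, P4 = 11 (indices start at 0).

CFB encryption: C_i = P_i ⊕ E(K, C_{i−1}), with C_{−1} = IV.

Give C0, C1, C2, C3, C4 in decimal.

C0 = 5, C1 = 3, C2 = 12, C3 = 3, C4 = 13

C0: E(K, 8) = 13; 8 ⊕ 13 = 5.
C1: E(K, 5) = 0; 3 ⊕ 0 = 3.
C2: E(K, 3) = 6; 10 ⊕ 6 = 12.
C3: E(K, 12) = 9; 10 ⊕ 9 = 3.
C4: E(K, 3) = 6; 11 ⊕ 6 = 13.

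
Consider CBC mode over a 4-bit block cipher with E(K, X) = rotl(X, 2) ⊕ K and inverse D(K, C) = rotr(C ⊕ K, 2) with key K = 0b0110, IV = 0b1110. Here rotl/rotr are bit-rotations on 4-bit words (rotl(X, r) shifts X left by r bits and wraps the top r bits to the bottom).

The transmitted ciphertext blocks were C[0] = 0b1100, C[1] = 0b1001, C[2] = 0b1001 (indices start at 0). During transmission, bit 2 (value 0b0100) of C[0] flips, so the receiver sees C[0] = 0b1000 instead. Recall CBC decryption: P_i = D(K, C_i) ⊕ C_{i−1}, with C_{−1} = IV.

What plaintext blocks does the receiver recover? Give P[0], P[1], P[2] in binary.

P[0] = 0b0101, P[1] = 0b0111, P[2] = 0b0110

Only C[0] changed, to 0b1000. In CBC, a change in C_i garbles P_i and flips the same bit in P_{i+1}. Decrypting the received ciphertext:
P[0]: D(K, 0b1000) = 0b1011; 0b1011 ⊕ 0b1110 = 0b0101.
P[1]: D(K, 0b1001) = 0b1111; 0b1111 ⊕ 0b1000 = 0b0111.
P[2]: D(K, 0b1001) = 0b1111; 0b1111 ⊕ 0b1001 = 0b0110.
Blocks that differ from the original plaintext: P[0], P[1].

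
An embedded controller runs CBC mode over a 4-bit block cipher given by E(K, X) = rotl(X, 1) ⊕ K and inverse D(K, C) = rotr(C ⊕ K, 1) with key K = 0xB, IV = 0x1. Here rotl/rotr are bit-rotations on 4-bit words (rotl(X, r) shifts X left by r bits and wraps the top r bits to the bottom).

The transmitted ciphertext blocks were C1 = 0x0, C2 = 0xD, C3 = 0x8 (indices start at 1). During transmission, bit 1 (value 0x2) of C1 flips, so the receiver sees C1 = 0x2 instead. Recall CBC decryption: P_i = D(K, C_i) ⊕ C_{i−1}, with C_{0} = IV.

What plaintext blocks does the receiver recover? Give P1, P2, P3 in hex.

P1 = 0xD, P2 = 0x1, P3 = 0x4

Only C1 changed, to 0x2. In CBC, a change in C_i garbles P_i and flips the same bit in P_{i+1}. Decrypting the received ciphertext:
P1: D(K, 0x2) = 0xC; 0xC ⊕ 0x1 = 0xD.
P2: D(K, 0xD) = 0x3; 0x3 ⊕ 0x2 = 0x1.
P3: D(K, 0x8) = 0x9; 0x9 ⊕ 0xD = 0x4.
Blocks that differ from the original plaintext: P1, P2.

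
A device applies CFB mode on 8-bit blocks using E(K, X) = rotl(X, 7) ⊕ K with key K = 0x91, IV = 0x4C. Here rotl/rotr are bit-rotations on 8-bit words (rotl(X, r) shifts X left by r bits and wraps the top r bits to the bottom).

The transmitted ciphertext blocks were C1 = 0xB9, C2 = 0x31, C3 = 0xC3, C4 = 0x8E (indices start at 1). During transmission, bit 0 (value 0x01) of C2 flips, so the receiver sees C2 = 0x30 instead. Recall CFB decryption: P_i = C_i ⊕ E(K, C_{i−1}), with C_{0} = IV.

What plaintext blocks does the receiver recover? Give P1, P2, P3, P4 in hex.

Only C2 changed, to 0x30. In CFB, a change in C_i flips the same bit in P_i and garbles P_{i+1}. Decrypting the received ciphertext:
P1: E(K, 0x4C) = 0xB7; 0xB9 ⊕ 0xB7 = 0x0E.
P2: E(K, 0xB9) = 0x4D; 0x30 ⊕ 0x4D = 0x7D.
P3: E(K, 0x30) = 0x89; 0xC3 ⊕ 0x89 = 0x4A.
P4: E(K, 0xC3) = 0x70; 0x8E ⊕ 0x70 = 0xFE.
Blocks that differ from the original plaintext: P2, P3.

P1 = 0x0E, P2 = 0x7D, P3 = 0x4A, P4 = 0xFE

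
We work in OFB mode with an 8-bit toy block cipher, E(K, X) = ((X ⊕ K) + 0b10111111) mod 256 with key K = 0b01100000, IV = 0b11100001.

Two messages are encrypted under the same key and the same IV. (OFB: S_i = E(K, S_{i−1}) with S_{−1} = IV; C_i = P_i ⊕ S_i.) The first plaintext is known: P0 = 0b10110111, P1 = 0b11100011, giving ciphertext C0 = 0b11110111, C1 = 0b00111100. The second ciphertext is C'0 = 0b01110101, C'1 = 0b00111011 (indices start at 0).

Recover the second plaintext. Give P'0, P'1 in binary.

P'0 = 0b00110101, P'1 = 0b11100100

In OFB with a reused IV, both messages share the same keystream S_i, so C_i ⊕ C'_i = P_i ⊕ P'_i and thus P'_i = P_i ⊕ C_i ⊕ C'_i.
P'0: 0b10110111 ⊕ 0b11110111 ⊕ 0b01110101 = 0b00110101.
P'1: 0b11100011 ⊕ 0b00111100 ⊕ 0b00111011 = 0b11100100.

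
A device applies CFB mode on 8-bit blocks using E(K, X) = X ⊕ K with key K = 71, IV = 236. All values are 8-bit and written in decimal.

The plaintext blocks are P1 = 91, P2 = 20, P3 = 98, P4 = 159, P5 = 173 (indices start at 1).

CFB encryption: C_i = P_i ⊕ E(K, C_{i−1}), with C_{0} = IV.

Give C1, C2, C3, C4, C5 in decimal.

C1 = 240, C2 = 163, C3 = 134, C4 = 94, C5 = 180

C1: E(K, 236) = 171; 91 ⊕ 171 = 240.
C2: E(K, 240) = 183; 20 ⊕ 183 = 163.
C3: E(K, 163) = 228; 98 ⊕ 228 = 134.
C4: E(K, 134) = 193; 159 ⊕ 193 = 94.
C5: E(K, 94) = 25; 173 ⊕ 25 = 180.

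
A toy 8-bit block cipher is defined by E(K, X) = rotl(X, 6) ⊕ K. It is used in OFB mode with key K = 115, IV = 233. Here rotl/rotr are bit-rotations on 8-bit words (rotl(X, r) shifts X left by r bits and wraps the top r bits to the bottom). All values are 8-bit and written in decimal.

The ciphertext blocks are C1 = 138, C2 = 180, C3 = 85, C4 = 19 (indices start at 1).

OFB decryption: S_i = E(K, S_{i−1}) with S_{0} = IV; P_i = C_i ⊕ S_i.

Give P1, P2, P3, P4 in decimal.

P1: S = E(K, 233) = 9; 138 ⊕ 9 = 131.
P2: S = E(K, 9) = 49; 180 ⊕ 49 = 133.
P3: S = E(K, 49) = 63; 85 ⊕ 63 = 106.
P4: S = E(K, 63) = 188; 19 ⊕ 188 = 175.

P1 = 131, P2 = 133, P3 = 106, P4 = 175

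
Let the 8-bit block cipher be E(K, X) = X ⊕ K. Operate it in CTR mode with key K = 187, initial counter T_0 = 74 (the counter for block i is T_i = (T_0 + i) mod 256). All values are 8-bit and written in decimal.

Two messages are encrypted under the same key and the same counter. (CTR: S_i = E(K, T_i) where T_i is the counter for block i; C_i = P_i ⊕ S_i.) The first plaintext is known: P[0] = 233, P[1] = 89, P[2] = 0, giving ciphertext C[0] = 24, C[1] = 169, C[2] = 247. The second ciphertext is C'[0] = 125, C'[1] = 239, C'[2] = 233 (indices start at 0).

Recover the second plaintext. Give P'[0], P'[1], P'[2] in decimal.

P'[0] = 140, P'[1] = 31, P'[2] = 30

In CTR with a reused counter, both messages share the same keystream S_i, so C_i ⊕ C'_i = P_i ⊕ P'_i and thus P'_i = P_i ⊕ C_i ⊕ C'_i.
P'[0]: 233 ⊕ 24 ⊕ 125 = 140.
P'[1]: 89 ⊕ 169 ⊕ 239 = 31.
P'[2]: 0 ⊕ 247 ⊕ 233 = 30.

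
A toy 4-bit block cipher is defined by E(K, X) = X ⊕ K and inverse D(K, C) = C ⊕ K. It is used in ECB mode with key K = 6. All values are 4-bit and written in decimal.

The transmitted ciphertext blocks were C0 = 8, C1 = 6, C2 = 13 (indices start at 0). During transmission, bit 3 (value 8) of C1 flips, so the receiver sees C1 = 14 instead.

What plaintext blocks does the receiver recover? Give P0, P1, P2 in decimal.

ECB decryption: P_i = D(K, C_i).
Only C1 changed, to 14. In ECB, a change in C_i affects only P_i. Decrypting the received ciphertext:
P0: D(K, 8) = 14.
P1: D(K, 14) = 8.
P2: D(K, 13) = 11.
Blocks that differ from the original plaintext: P1.

P0 = 14, P1 = 8, P2 = 11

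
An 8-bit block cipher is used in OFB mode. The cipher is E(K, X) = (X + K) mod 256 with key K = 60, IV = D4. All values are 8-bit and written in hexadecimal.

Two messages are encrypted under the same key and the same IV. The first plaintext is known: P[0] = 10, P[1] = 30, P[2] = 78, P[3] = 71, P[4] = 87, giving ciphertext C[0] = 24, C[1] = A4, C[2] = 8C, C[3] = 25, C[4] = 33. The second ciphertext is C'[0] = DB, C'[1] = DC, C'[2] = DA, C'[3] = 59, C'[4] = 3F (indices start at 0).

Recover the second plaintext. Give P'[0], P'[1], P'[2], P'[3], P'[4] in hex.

In OFB with a reused IV, both messages share the same keystream S_i, so C_i ⊕ C'_i = P_i ⊕ P'_i and thus P'_i = P_i ⊕ C_i ⊕ C'_i.
P'[0]: 10 ⊕ 24 ⊕ DB = EF.
P'[1]: 30 ⊕ A4 ⊕ DC = 48.
P'[2]: 78 ⊕ 8C ⊕ DA = 2E.
P'[3]: 71 ⊕ 25 ⊕ 59 = 0D.
P'[4]: 87 ⊕ 33 ⊕ 3F = 8B.

P'[0] = EF, P'[1] = 48, P'[2] = 2E, P'[3] = 0D, P'[4] = 8B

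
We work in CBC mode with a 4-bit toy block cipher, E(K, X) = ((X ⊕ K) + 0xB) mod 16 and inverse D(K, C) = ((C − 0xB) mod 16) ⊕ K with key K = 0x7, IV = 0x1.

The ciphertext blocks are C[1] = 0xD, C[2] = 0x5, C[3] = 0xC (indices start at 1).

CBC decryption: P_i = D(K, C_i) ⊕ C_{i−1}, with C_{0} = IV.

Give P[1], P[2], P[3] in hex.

P[1]: D(K, 0xD) = 0x5; 0x5 ⊕ 0x1 = 0x4.
P[2]: D(K, 0x5) = 0xD; 0xD ⊕ 0xD = 0x0.
P[3]: D(K, 0xC) = 0x6; 0x6 ⊕ 0x5 = 0x3.

P[1] = 0x4, P[2] = 0x0, P[3] = 0x3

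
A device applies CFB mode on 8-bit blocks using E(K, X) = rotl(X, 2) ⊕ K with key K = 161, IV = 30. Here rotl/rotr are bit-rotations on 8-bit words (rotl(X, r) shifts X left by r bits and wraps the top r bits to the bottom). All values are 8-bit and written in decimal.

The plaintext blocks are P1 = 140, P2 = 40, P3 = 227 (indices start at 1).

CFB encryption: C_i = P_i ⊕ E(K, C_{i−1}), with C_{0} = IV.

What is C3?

C1: E(K, 30) = 217; 140 ⊕ 217 = 85.
C2: E(K, 85) = 244; 40 ⊕ 244 = 220.
C3: E(K, 220) = 210; 227 ⊕ 210 = 49.

C3 = 49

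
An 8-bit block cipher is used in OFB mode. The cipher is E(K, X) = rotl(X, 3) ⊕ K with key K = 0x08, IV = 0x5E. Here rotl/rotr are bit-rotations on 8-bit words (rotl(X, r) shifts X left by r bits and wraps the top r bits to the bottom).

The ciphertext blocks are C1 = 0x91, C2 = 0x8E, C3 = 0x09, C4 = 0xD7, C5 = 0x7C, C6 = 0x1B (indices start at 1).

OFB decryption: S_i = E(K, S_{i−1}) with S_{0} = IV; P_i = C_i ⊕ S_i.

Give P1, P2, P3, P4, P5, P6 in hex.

P1 = 0x6B, P2 = 0x51, P3 = 0xFF, P4 = 0x68, P5 = 0x89, P6 = 0xBC

P1: S = E(K, 0x5E) = 0xFA; 0x91 ⊕ 0xFA = 0x6B.
P2: S = E(K, 0xFA) = 0xDF; 0x8E ⊕ 0xDF = 0x51.
P3: S = E(K, 0xDF) = 0xF6; 0x09 ⊕ 0xF6 = 0xFF.
P4: S = E(K, 0xF6) = 0xBF; 0xD7 ⊕ 0xBF = 0x68.
P5: S = E(K, 0xBF) = 0xF5; 0x7C ⊕ 0xF5 = 0x89.
P6: S = E(K, 0xF5) = 0xA7; 0x1B ⊕ 0xA7 = 0xBC.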